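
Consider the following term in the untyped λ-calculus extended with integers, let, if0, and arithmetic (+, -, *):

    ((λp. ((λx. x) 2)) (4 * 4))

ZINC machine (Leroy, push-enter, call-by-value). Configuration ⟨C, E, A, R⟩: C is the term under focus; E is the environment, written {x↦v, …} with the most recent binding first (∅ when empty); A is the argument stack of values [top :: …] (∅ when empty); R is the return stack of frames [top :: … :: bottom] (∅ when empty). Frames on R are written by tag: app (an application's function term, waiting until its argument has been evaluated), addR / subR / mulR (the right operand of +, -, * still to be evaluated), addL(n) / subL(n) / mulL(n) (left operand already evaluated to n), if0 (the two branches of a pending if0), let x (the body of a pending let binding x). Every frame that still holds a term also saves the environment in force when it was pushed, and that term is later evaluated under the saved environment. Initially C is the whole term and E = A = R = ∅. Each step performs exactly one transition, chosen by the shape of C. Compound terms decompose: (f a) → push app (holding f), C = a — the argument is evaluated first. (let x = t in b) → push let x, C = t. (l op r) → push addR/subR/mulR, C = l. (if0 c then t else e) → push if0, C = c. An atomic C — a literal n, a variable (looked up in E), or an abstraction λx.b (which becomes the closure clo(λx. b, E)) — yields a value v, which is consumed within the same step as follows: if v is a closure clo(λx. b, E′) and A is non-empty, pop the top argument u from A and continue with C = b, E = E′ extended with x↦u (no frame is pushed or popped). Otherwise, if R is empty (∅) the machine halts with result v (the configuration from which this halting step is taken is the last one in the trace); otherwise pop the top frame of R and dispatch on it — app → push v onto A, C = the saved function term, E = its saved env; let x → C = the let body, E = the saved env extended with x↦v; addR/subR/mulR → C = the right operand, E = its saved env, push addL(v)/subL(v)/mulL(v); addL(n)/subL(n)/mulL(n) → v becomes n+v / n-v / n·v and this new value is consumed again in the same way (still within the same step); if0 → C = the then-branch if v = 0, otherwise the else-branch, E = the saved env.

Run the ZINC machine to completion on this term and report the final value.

Answer: 2

Machine steps:
step 0: ⟨C=((λp. ((λx. x) 2)) (4 * 4)); E=∅; A=∅; R=∅⟩
step 1: ⟨C=(4 * 4); E=∅; A=∅; R=[app]⟩
step 2: ⟨C=4; E=∅; A=∅; R=[mulR :: app]⟩
step 3: ⟨C=4; E=∅; A=∅; R=[mulL(4) :: app]⟩
step 4: ⟨C=(λp. ((λx. x) 2)); E=∅; A=[16]; R=∅⟩
step 5: ⟨C=((λx. x) 2); E={p↦16}; A=∅; R=∅⟩
step 6: ⟨C=2; E={p↦16}; A=∅; R=[app]⟩
step 7: ⟨C=(λx. x); E={p↦16}; A=[2]; R=∅⟩
step 8: ⟨C=x; E={x↦2, p↦16}; A=∅; R=∅⟩
→ final value 2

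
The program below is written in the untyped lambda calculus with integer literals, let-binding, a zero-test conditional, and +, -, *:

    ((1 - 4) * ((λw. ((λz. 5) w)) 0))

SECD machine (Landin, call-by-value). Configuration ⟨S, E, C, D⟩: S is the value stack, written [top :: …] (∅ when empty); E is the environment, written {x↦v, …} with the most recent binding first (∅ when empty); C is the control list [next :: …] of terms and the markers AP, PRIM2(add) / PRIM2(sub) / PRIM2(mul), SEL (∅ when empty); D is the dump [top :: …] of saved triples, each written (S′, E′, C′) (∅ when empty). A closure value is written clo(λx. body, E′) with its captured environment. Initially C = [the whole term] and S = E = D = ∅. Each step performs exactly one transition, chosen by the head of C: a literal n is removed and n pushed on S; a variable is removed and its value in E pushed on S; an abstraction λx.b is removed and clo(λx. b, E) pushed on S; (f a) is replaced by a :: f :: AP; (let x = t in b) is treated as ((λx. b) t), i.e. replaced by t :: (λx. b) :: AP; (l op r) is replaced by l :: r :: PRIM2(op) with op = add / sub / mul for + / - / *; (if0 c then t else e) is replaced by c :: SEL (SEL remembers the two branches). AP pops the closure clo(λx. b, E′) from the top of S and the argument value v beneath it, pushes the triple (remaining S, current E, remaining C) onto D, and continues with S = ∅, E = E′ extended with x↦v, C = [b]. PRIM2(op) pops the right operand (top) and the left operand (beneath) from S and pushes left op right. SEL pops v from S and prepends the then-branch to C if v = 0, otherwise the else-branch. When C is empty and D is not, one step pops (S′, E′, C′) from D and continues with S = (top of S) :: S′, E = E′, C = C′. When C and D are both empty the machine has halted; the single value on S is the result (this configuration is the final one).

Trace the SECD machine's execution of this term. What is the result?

0. <S=∅, E=∅, C=[((1 - 4) * ((λw. ((λz. 5) w)) 0))], D=∅>
1. <S=∅, E=∅, C=[(1 - 4) :: ((λw. ((λz. 5) w)) 0) :: PRIM2(mul)], D=∅>
2. <S=∅, E=∅, C=[1 :: 4 :: PRIM2(sub) :: ((λw. ((λz. 5) w)) 0) :: PRIM2(mul)], D=∅>
3. <S=[1], E=∅, C=[4 :: PRIM2(sub) :: ((λw. ((λz. 5) w)) 0) :: PRIM2(mul)], D=∅>
4. <S=[4 :: 1], E=∅, C=[PRIM2(sub) :: ((λw. ((λz. 5) w)) 0) :: PRIM2(mul)], D=∅>
5. <S=[-3], E=∅, C=[((λw. ((λz. 5) w)) 0) :: PRIM2(mul)], D=∅>
6. <S=[-3], E=∅, C=[0 :: (λw. ((λz. 5) w)) :: AP :: PRIM2(mul)], D=∅>
7. <S=[0 :: -3], E=∅, C=[(λw. ((λz. 5) w)) :: AP :: PRIM2(mul)], D=∅>
8. <S=[clo(λw. ((λz. 5) w), ∅) :: 0 :: -3], E=∅, C=[AP :: PRIM2(mul)], D=∅>
9. <S=∅, E={w↦0}, C=[((λz. 5) w)], D=[([-3], ∅, [PRIM2(mul)])]>
10. <S=∅, E={w↦0}, C=[w :: (λz. 5) :: AP], D=[([-3], ∅, [PRIM2(mul)])]>
11. <S=[0], E={w↦0}, C=[(λz. 5) :: AP], D=[([-3], ∅, [PRIM2(mul)])]>
12. <S=[clo(λz. 5, {w↦0}) :: 0], E={w↦0}, C=[AP], D=[([-3], ∅, [PRIM2(mul)])]>
13. <S=∅, E={z↦0, w↦0}, C=[5], D=[(∅, {w↦0}, ∅) :: ([-3], ∅, [PRIM2(mul)])]>
14. <S=[5], E={z↦0, w↦0}, C=∅, D=[(∅, {w↦0}, ∅) :: ([-3], ∅, [PRIM2(mul)])]>
15. <S=[5], E={w↦0}, C=∅, D=[([-3], ∅, [PRIM2(mul)])]>
16. <S=[5 :: -3], E=∅, C=[PRIM2(mul)], D=∅>
17. <S=[-15], E=∅, C=∅, D=∅>
→ final value -15

Answer: -15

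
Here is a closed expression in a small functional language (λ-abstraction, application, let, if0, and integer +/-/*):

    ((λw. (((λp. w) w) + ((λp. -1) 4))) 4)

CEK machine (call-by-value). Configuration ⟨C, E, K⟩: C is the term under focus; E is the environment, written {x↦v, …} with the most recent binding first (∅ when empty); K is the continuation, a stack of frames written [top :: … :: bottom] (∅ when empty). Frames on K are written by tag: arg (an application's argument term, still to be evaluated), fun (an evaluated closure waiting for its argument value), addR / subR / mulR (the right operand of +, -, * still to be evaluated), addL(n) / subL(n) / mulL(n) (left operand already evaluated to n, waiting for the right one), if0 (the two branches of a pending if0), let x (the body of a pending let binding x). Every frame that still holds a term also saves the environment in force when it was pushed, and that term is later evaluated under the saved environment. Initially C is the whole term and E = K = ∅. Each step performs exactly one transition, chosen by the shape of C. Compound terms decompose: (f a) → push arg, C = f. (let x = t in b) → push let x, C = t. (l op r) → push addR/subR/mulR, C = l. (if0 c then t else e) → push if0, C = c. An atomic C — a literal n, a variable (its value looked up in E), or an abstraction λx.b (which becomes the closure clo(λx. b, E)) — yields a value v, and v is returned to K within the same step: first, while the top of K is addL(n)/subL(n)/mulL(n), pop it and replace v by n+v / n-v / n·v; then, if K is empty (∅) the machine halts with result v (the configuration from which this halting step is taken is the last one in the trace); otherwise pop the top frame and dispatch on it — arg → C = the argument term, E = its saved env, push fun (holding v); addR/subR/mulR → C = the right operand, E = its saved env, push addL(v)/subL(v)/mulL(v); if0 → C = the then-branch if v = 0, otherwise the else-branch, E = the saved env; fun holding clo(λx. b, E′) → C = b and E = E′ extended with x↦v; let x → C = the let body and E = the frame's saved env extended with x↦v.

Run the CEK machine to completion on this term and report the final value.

step 0: ⟨C=((λw. (((λp. w) w) + ((λp. -1) 4))) 4); E=∅; K=∅⟩
step 1: ⟨C=(λw. (((λp. w) w) + ((λp. -1) 4))); E=∅; K=[arg]⟩
step 2: ⟨C=4; E=∅; K=[fun]⟩
step 3: ⟨C=(((λp. w) w) + ((λp. -1) 4)); E={w↦4}; K=∅⟩
step 4: ⟨C=((λp. w) w); E={w↦4}; K=[addR]⟩
step 5: ⟨C=(λp. w); E={w↦4}; K=[arg :: addR]⟩
step 6: ⟨C=w; E={w↦4}; K=[fun :: addR]⟩
step 7: ⟨C=w; E={p↦4, w↦4}; K=[addR]⟩
step 8: ⟨C=((λp. -1) 4); E={w↦4}; K=[addL(4)]⟩
step 9: ⟨C=(λp. -1); E={w↦4}; K=[arg :: addL(4)]⟩
step 10: ⟨C=4; E={w↦4}; K=[fun :: addL(4)]⟩
step 11: ⟨C=-1; E={p↦4, w↦4}; K=[addL(4)]⟩
→ final value 3

Answer: 3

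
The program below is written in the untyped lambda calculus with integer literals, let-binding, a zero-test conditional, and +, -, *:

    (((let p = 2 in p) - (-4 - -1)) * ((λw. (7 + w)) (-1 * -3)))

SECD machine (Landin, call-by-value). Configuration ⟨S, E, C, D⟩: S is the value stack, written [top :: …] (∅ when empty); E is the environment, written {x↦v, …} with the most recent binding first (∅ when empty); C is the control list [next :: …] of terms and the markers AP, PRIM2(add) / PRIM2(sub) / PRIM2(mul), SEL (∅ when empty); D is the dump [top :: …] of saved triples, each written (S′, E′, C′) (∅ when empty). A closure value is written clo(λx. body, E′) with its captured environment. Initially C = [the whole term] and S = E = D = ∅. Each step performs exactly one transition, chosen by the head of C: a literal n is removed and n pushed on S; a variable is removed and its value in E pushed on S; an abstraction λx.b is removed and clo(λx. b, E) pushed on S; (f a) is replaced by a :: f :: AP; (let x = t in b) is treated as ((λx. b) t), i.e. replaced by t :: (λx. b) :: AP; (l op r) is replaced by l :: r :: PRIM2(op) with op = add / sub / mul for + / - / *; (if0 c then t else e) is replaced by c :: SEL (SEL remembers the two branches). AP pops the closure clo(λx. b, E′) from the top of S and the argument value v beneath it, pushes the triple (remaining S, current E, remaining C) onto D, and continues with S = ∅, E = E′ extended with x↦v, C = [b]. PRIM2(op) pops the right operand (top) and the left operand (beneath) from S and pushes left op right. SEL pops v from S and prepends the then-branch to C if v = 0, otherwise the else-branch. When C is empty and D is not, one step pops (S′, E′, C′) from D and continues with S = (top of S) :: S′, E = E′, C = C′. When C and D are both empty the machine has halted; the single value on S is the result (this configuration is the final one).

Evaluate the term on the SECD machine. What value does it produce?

Answer: 50

Execution trace:
0. ⟨S=∅; E=∅; C=[(((let p = 2 in p) - (-4 - -1)) * ((λw. (7 + w)) (-1 * -3)))]; D=∅⟩
1. ⟨S=∅; E=∅; C=[((let p = 2 in p) - (-4 - -1)) :: ((λw. (7 + w)) (-1 * -3)) :: PRIM2(mul)]; D=∅⟩
2. ⟨S=∅; E=∅; C=[(let p = 2 in p) :: (-4 - -1) :: PRIM2(sub) :: ((λw. (7 + w)) (-1 * -3)) :: PRIM2(mul)]; D=∅⟩
3. ⟨S=∅; E=∅; C=[2 :: (λp. p) :: AP :: (-4 - -1) :: PRIM2(sub) :: ((λw. (7 + w)) (-1 * -3)) :: PRIM2(mul)]; D=∅⟩
4. ⟨S=[2]; E=∅; C=[(λp. p) :: AP :: (-4 - -1) :: PRIM2(sub) :: ((λw. (7 + w)) (-1 * -3)) :: PRIM2(mul)]; D=∅⟩
5. ⟨S=[clo(λp. p, ∅) :: 2]; E=∅; C=[AP :: (-4 - -1) :: PRIM2(sub) :: ((λw. (7 + w)) (-1 * -3)) :: PRIM2(mul)]; D=∅⟩
6. ⟨S=∅; E={p↦2}; C=[p]; D=[(∅, ∅, [(-4 - -1) :: PRIM2(sub) :: ((λw. (7 + w)) (-1 * -3)) :: PRIM2(mul)])]⟩
7. ⟨S=[2]; E={p↦2}; C=∅; D=[(∅, ∅, [(-4 - -1) :: PRIM2(sub) :: ((λw. (7 + w)) (-1 * -3)) :: PRIM2(mul)])]⟩
8. ⟨S=[2]; E=∅; C=[(-4 - -1) :: PRIM2(sub) :: ((λw. (7 + w)) (-1 * -3)) :: PRIM2(mul)]; D=∅⟩
9. ⟨S=[2]; E=∅; C=[-4 :: -1 :: PRIM2(sub) :: PRIM2(sub) :: ((λw. (7 + w)) (-1 * -3)) :: PRIM2(mul)]; D=∅⟩
10. ⟨S=[-4 :: 2]; E=∅; C=[-1 :: PRIM2(sub) :: PRIM2(sub) :: ((λw. (7 + w)) (-1 * -3)) :: PRIM2(mul)]; D=∅⟩
11. ⟨S=[-1 :: -4 :: 2]; E=∅; C=[PRIM2(sub) :: PRIM2(sub) :: ((λw. (7 + w)) (-1 * -3)) :: PRIM2(mul)]; D=∅⟩
12. ⟨S=[-3 :: 2]; E=∅; C=[PRIM2(sub) :: ((λw. (7 + w)) (-1 * -3)) :: PRIM2(mul)]; D=∅⟩
13. ⟨S=[5]; E=∅; C=[((λw. (7 + w)) (-1 * -3)) :: PRIM2(mul)]; D=∅⟩
14. ⟨S=[5]; E=∅; C=[(-1 * -3) :: (λw. (7 + w)) :: AP :: PRIM2(mul)]; D=∅⟩
15. ⟨S=[5]; E=∅; C=[-1 :: -3 :: PRIM2(mul) :: (λw. (7 + w)) :: AP :: PRIM2(mul)]; D=∅⟩
16. ⟨S=[-1 :: 5]; E=∅; C=[-3 :: PRIM2(mul) :: (λw. (7 + w)) :: AP :: PRIM2(mul)]; D=∅⟩
17. ⟨S=[-3 :: -1 :: 5]; E=∅; C=[PRIM2(mul) :: (λw. (7 + w)) :: AP :: PRIM2(mul)]; D=∅⟩
18. ⟨S=[3 :: 5]; E=∅; C=[(λw. (7 + w)) :: AP :: PRIM2(mul)]; D=∅⟩
19. ⟨S=[clo(λw. (7 + w), ∅) :: 3 :: 5]; E=∅; C=[AP :: PRIM2(mul)]; D=∅⟩
20. ⟨S=∅; E={w↦3}; C=[(7 + w)]; D=[([5], ∅, [PRIM2(mul)])]⟩
21. ⟨S=∅; E={w↦3}; C=[7 :: w :: PRIM2(add)]; D=[([5], ∅, [PRIM2(mul)])]⟩
22. ⟨S=[7]; E={w↦3}; C=[w :: PRIM2(add)]; D=[([5], ∅, [PRIM2(mul)])]⟩
23. ⟨S=[3 :: 7]; E={w↦3}; C=[PRIM2(add)]; D=[([5], ∅, [PRIM2(mul)])]⟩
24. ⟨S=[10]; E={w↦3}; C=∅; D=[([5], ∅, [PRIM2(mul)])]⟩
25. ⟨S=[10 :: 5]; E=∅; C=[PRIM2(mul)]; D=∅⟩
26. ⟨S=[50]; E=∅; C=∅; D=∅⟩
→ final value 50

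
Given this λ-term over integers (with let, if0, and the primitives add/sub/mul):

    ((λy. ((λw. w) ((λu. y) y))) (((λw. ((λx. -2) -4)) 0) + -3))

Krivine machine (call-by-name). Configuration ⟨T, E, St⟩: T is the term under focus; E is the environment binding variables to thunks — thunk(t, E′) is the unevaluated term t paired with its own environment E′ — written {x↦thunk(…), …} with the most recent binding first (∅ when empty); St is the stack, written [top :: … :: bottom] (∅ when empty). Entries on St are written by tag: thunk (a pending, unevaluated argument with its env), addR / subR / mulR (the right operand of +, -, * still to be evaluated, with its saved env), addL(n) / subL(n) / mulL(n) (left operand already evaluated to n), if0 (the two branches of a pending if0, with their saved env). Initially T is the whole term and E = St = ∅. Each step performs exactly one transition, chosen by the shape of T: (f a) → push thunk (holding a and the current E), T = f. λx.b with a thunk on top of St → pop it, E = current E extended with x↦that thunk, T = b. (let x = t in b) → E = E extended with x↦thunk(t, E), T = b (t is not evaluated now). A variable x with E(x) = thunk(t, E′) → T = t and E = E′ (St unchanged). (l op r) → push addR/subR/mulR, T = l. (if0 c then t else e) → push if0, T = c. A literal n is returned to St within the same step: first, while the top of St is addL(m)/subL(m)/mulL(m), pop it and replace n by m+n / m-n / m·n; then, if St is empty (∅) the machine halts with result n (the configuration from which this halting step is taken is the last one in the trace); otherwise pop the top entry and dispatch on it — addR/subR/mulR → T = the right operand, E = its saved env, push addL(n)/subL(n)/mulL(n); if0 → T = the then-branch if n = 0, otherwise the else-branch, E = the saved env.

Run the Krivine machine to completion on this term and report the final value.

Answer: -5

Machine steps:
[0] [T=((λy. ((λw. w) ((λu. y) y))) (((λw. ((λx. -2) -4)) 0) + -3)) | E=∅ | St=∅]
[1] [T=(λy. ((λw. w) ((λu. y) y))) | E=∅ | St=[thunk]]
[2] [T=((λw. w) ((λu. y) y)) | E={y↦thunk((((λw. ((λx. -2) -4)) 0) + -3), ∅)} | St=∅]
[3] [T=(λw. w) | E={y↦thunk((((λw. ((λx. -2) -4)) 0) + -3), ∅)} | St=[thunk]]
[4] [T=w | E={w↦thunk(((λu. y) y), {y↦thunk((((λw. ((λx. -2) -4)) 0) + -3), ∅)}), y↦thunk((((λw. ((λx. -2) -4)) 0) + -3), ∅)} | St=∅]
[5] [T=((λu. y) y) | E={y↦thunk((((λw. ((λx. -2) -4)) 0) + -3), ∅)} | St=∅]
[6] [T=(λu. y) | E={y↦thunk((((λw. ((λx. -2) -4)) 0) + -3), ∅)} | St=[thunk]]
[7] [T=y | E={u↦thunk(y, {y↦thunk((((λw. ((λx. -2) -4)) 0) + -3), ∅)}), y↦thunk((((λw. ((λx. -2) -4)) 0) + -3), ∅)} | St=∅]
[8] [T=(((λw. ((λx. -2) -4)) 0) + -3) | E=∅ | St=∅]
[9] [T=((λw. ((λx. -2) -4)) 0) | E=∅ | St=[addR]]
[10] [T=(λw. ((λx. -2) -4)) | E=∅ | St=[thunk :: addR]]
[11] [T=((λx. -2) -4) | E={w↦thunk(0, ∅)} | St=[addR]]
[12] [T=(λx. -2) | E={w↦thunk(0, ∅)} | St=[thunk :: addR]]
[13] [T=-2 | E={x↦thunk(-4, {w↦thunk(0, ∅)}), w↦thunk(0, ∅)} | St=[addR]]
[14] [T=-3 | E=∅ | St=[addL(-2)]]
→ final value -5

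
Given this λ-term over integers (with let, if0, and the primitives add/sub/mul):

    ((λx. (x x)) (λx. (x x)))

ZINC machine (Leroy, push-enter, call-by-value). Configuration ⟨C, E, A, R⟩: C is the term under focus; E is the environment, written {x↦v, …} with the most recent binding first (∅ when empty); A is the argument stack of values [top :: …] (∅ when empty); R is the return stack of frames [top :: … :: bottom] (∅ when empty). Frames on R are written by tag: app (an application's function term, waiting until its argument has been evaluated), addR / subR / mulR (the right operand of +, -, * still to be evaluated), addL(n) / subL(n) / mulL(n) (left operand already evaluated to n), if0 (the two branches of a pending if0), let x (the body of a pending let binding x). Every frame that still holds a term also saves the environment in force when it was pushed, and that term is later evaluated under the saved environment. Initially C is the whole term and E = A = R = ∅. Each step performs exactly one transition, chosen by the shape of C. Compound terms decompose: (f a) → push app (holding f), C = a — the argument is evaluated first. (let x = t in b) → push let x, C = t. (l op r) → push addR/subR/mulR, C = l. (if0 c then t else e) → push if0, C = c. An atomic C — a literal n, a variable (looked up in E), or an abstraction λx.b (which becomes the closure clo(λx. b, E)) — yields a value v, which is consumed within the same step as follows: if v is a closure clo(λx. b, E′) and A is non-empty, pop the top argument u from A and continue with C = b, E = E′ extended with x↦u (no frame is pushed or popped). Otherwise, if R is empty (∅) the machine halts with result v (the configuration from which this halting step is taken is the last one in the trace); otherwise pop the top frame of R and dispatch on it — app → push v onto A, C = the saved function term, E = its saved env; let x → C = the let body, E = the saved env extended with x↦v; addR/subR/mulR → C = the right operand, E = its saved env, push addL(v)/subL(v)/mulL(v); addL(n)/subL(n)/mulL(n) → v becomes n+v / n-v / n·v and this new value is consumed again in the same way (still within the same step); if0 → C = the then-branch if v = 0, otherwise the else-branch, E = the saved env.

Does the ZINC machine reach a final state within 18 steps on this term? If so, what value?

Answer: DIVERGES (no final state within 18 steps)

Derivation:
0. [C=((λx. (x x)) (λx. (x x))) | E=∅ | A=∅ | R=∅]
1. [C=(λx. (x x)) | E=∅ | A=∅ | R=[app]]
2. [C=(λx. (x x)) | E=∅ | A=[clo(λx. (x x), ∅)] | R=∅]
3. [C=(x x) | E={x↦clo(λx. (x x), ∅)} | A=∅ | R=∅]
4. [C=x | E={x↦clo(λx. (x x), ∅)} | A=∅ | R=[app]]
5. [C=x | E={x↦clo(λx. (x x), ∅)} | A=[clo(λx. (x x), ∅)] | R=∅]
… configuration repeats with period 3 (steps 3–5 recur indefinitely) …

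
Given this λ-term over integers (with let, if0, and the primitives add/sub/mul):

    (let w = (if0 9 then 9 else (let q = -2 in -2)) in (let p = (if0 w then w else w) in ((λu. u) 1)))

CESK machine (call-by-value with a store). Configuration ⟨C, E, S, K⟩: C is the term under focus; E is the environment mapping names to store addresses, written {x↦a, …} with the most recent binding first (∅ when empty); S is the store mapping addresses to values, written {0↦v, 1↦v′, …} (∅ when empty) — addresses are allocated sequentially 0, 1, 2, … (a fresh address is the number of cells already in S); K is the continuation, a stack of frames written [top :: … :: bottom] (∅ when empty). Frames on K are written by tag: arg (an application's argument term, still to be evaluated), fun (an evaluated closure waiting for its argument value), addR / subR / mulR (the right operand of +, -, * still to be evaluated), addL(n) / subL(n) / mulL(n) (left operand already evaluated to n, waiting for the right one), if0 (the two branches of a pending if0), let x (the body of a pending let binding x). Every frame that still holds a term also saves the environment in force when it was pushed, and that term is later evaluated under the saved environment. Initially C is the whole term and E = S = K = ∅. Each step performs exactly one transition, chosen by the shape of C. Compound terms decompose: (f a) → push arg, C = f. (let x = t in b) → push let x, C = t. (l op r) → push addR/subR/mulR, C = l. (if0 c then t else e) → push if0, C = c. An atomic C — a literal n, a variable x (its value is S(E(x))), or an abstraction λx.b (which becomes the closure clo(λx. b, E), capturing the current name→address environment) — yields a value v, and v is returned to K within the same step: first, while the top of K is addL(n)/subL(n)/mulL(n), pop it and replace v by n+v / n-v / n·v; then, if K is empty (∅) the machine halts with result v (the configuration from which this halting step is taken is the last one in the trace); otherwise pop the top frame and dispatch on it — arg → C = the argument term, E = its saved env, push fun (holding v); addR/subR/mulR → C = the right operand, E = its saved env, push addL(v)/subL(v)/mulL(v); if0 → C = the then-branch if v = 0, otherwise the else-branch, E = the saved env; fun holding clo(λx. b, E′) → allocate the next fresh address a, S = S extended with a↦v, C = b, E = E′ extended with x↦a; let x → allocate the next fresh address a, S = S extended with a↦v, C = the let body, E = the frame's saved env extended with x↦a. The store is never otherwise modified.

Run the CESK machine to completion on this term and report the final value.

t=0: [C=(let w = (if0 9 then 9 else (let q = -2 in -2)) in (let p = (if0 w then w else w) in ((λu. u) 1))) | E=∅ | S=∅ | K=∅]
t=1: [C=(if0 9 then 9 else (let q = -2 in -2)) | E=∅ | S=∅ | K=[let w]]
t=2: [C=9 | E=∅ | S=∅ | K=[if0 :: let w]]
t=3: [C=(let q = -2 in -2) | E=∅ | S=∅ | K=[let w]]
t=4: [C=-2 | E=∅ | S=∅ | K=[let q :: let w]]
t=5: [C=-2 | E={q↦0} | S={0↦-2} | K=[let w]]
t=6: [C=(let p = (if0 w then w else w) in ((λu. u) 1)) | E={w↦1} | S={0↦-2, 1↦-2} | K=∅]
t=7: [C=(if0 w then w else w) | E={w↦1} | S={0↦-2, 1↦-2} | K=[let p]]
t=8: [C=w | E={w↦1} | S={0↦-2, 1↦-2} | K=[if0 :: let p]]
t=9: [C=w | E={w↦1} | S={0↦-2, 1↦-2} | K=[let p]]
t=10: [C=((λu. u) 1) | E={p↦2, w↦1} | S={0↦-2, 1↦-2, 2↦-2} | K=∅]
t=11: [C=(λu. u) | E={p↦2, w↦1} | S={0↦-2, 1↦-2, 2↦-2} | K=[arg]]
t=12: [C=1 | E={p↦2, w↦1} | S={0↦-2, 1↦-2, 2↦-2} | K=[fun]]
t=13: [C=u | E={u↦3, p↦2, w↦1} | S={0↦-2, 1↦-2, 2↦-2, 3↦1} | K=∅]
→ final value 1

Answer: 1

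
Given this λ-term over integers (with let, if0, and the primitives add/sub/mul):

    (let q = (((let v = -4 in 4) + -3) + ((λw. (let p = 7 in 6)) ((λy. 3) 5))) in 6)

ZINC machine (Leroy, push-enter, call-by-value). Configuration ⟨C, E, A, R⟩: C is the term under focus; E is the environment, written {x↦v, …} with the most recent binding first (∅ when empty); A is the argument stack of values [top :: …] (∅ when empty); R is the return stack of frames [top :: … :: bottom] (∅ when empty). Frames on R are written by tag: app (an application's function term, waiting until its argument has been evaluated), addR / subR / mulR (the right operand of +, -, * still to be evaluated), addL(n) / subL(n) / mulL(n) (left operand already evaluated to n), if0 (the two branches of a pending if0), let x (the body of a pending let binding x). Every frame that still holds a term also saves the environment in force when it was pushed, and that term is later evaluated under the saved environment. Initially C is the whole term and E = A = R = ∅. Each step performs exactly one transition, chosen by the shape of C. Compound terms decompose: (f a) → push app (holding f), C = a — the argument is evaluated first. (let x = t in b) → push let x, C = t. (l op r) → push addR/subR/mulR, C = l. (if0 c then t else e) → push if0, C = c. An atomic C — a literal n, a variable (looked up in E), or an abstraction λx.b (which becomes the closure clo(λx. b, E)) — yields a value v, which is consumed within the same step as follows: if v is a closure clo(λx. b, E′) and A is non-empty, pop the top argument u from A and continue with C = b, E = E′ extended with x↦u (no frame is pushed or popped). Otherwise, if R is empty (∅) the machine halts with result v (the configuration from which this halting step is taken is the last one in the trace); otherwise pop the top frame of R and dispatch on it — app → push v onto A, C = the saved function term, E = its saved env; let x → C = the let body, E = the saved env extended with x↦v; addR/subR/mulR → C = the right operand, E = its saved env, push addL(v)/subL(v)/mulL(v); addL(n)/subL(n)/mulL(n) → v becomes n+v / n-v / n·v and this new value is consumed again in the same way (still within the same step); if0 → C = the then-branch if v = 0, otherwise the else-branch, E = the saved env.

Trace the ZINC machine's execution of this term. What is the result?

Answer: 6

Machine steps:
t=0: <C=(let q = (((let v = -4 in 4) + -3) + ((λw. (let p = 7 in 6)) ((λy. 3) 5))) in 6), E=∅, A=∅, R=∅>
t=1: <C=(((let v = -4 in 4) + -3) + ((λw. (let p = 7 in 6)) ((λy. 3) 5))), E=∅, A=∅, R=[let q]>
t=2: <C=((let v = -4 in 4) + -3), E=∅, A=∅, R=[addR :: let q]>
t=3: <C=(let v = -4 in 4), E=∅, A=∅, R=[addR :: addR :: let q]>
t=4: <C=-4, E=∅, A=∅, R=[let v :: addR :: addR :: let q]>
t=5: <C=4, E={v↦-4}, A=∅, R=[addR :: addR :: let q]>
t=6: <C=-3, E=∅, A=∅, R=[addL(4) :: addR :: let q]>
t=7: <C=((λw. (let p = 7 in 6)) ((λy. 3) 5)), E=∅, A=∅, R=[addL(1) :: let q]>
t=8: <C=((λy. 3) 5), E=∅, A=∅, R=[app :: addL(1) :: let q]>
t=9: <C=5, E=∅, A=∅, R=[app :: app :: addL(1) :: let q]>
t=10: <C=(λy. 3), E=∅, A=[5], R=[app :: addL(1) :: let q]>
t=11: <C=3, E={y↦5}, A=∅, R=[app :: addL(1) :: let q]>
t=12: <C=(λw. (let p = 7 in 6)), E=∅, A=[3], R=[addL(1) :: let q]>
t=13: <C=(let p = 7 in 6), E={w↦3}, A=∅, R=[addL(1) :: let q]>
t=14: <C=7, E={w↦3}, A=∅, R=[let p :: addL(1) :: let q]>
t=15: <C=6, E={p↦7, w↦3}, A=∅, R=[addL(1) :: let q]>
t=16: <C=6, E={q↦7}, A=∅, R=∅>
→ final value 6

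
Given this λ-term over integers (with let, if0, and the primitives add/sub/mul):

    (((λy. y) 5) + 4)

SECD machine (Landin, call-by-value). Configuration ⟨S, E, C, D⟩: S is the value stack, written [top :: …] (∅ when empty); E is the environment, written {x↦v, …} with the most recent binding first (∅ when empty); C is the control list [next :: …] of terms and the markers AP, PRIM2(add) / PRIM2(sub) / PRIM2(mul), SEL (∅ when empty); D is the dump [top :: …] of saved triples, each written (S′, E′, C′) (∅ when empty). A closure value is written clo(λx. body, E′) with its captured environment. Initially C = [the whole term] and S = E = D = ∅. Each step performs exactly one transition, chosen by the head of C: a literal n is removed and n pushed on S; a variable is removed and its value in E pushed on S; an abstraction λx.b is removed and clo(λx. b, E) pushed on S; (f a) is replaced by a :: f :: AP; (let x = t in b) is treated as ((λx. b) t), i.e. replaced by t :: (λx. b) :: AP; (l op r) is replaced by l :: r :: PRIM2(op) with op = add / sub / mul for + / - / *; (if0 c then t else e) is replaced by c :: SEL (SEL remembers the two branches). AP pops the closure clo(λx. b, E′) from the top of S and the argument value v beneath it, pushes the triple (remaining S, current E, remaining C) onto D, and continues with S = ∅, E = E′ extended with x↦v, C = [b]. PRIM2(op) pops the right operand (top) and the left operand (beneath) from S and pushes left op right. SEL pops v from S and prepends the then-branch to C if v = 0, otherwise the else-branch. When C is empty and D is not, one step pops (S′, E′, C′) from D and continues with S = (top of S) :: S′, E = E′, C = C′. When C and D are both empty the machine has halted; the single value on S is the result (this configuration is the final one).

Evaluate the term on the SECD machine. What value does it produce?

0. <S=∅, E=∅, C=[(((λy. y) 5) + 4)], D=∅>
1. <S=∅, E=∅, C=[((λy. y) 5) :: 4 :: PRIM2(add)], D=∅>
2. <S=∅, E=∅, C=[5 :: (λy. y) :: AP :: 4 :: PRIM2(add)], D=∅>
3. <S=[5], E=∅, C=[(λy. y) :: AP :: 4 :: PRIM2(add)], D=∅>
4. <S=[clo(λy. y, ∅) :: 5], E=∅, C=[AP :: 4 :: PRIM2(add)], D=∅>
5. <S=∅, E={y↦5}, C=[y], D=[(∅, ∅, [4 :: PRIM2(add)])]>
6. <S=[5], E={y↦5}, C=∅, D=[(∅, ∅, [4 :: PRIM2(add)])]>
7. <S=[5], E=∅, C=[4 :: PRIM2(add)], D=∅>
8. <S=[4 :: 5], E=∅, C=[PRIM2(add)], D=∅>
9. <S=[9], E=∅, C=∅, D=∅>
→ final value 9

Answer: 9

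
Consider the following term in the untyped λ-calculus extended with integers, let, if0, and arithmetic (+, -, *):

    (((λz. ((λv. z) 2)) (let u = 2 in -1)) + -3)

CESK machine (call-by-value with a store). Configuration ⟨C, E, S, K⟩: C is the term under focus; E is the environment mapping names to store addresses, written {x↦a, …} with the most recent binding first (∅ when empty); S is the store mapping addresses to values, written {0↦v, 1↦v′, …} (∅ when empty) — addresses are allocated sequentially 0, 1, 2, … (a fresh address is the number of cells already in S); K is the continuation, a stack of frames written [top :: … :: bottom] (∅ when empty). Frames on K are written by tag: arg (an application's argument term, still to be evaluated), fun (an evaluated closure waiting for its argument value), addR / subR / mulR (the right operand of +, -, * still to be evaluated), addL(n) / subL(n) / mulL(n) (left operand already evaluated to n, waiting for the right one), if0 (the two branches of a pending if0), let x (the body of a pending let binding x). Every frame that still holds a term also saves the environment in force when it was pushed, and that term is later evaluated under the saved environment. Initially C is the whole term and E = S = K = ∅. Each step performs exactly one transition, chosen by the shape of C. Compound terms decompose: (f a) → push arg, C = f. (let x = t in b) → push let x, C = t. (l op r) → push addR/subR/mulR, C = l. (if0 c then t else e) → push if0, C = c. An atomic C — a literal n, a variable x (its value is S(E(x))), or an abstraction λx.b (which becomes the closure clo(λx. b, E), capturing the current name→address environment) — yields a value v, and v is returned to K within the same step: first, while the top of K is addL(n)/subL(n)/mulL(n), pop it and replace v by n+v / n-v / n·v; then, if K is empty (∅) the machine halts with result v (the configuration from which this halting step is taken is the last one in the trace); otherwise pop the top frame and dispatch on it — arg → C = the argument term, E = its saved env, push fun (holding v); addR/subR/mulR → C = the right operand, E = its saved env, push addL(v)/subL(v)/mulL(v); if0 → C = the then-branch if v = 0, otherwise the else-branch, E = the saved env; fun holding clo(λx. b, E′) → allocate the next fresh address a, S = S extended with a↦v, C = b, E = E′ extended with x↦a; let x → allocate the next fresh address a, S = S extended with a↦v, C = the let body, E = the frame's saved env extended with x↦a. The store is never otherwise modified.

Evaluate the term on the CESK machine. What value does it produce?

Answer: -4

Derivation:
[0] ⟨C=(((λz. ((λv. z) 2)) (let u = 2 in -1)) + -3); E=∅; S=∅; K=∅⟩
[1] ⟨C=((λz. ((λv. z) 2)) (let u = 2 in -1)); E=∅; S=∅; K=[addR]⟩
[2] ⟨C=(λz. ((λv. z) 2)); E=∅; S=∅; K=[arg :: addR]⟩
[3] ⟨C=(let u = 2 in -1); E=∅; S=∅; K=[fun :: addR]⟩
[4] ⟨C=2; E=∅; S=∅; K=[let u :: fun :: addR]⟩
[5] ⟨C=-1; E={u↦0}; S={0↦2}; K=[fun :: addR]⟩
[6] ⟨C=((λv. z) 2); E={z↦1}; S={0↦2, 1↦-1}; K=[addR]⟩
[7] ⟨C=(λv. z); E={z↦1}; S={0↦2, 1↦-1}; K=[arg :: addR]⟩
[8] ⟨C=2; E={z↦1}; S={0↦2, 1↦-1}; K=[fun :: addR]⟩
[9] ⟨C=z; E={v↦2, z↦1}; S={0↦2, 1↦-1, 2↦2}; K=[addR]⟩
[10] ⟨C=-3; E=∅; S={0↦2, 1↦-1, 2↦2}; K=[addL(-1)]⟩
→ final value -4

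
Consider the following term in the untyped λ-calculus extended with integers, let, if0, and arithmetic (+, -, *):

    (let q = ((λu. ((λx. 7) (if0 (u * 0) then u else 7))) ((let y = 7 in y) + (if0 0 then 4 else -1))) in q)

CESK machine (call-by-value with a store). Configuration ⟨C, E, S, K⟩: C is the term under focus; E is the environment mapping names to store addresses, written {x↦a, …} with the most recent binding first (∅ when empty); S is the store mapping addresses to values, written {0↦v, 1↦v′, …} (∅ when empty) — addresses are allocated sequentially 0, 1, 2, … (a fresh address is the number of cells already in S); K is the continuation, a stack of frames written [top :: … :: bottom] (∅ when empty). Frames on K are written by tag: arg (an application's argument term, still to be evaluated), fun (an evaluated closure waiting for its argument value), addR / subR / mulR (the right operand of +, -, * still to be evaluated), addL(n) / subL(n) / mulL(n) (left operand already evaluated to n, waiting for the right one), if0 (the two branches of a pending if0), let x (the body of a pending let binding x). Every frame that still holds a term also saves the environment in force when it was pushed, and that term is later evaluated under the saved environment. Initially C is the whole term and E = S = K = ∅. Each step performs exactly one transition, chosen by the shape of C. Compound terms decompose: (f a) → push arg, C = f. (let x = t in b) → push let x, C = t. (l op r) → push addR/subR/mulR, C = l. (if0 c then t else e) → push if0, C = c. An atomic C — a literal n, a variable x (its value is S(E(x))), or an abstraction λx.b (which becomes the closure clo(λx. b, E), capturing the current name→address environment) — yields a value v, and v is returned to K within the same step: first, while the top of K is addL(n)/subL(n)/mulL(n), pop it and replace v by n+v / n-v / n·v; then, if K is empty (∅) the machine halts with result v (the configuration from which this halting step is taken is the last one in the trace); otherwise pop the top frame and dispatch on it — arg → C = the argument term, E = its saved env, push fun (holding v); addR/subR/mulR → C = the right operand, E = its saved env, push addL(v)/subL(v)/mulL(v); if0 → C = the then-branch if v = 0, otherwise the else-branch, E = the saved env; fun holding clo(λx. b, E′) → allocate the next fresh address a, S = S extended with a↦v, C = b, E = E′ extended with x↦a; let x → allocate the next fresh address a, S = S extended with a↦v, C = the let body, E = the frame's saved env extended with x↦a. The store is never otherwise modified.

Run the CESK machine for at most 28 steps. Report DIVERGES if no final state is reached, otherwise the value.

Answer: 7

Derivation:
0. <C=(let q = ((λu. ((λx. 7) (if0 (u * 0) then u else 7))) ((let y = 7 in y) + (if0 0 then 4 else -1))) in q), E=∅, S=∅, K=∅>
1. <C=((λu. ((λx. 7) (if0 (u * 0) then u else 7))) ((let y = 7 in y) + (if0 0 then 4 else -1))), E=∅, S=∅, K=[let q]>
2. <C=(λu. ((λx. 7) (if0 (u * 0) then u else 7))), E=∅, S=∅, K=[arg :: let q]>
3. <C=((let y = 7 in y) + (if0 0 then 4 else -1)), E=∅, S=∅, K=[fun :: let q]>
4. <C=(let y = 7 in y), E=∅, S=∅, K=[addR :: fun :: let q]>
5. <C=7, E=∅, S=∅, K=[let y :: addR :: fun :: let q]>
6. <C=y, E={y↦0}, S={0↦7}, K=[addR :: fun :: let q]>
7. <C=(if0 0 then 4 else -1), E=∅, S={0↦7}, K=[addL(7) :: fun :: let q]>
8. <C=0, E=∅, S={0↦7}, K=[if0 :: addL(7) :: fun :: let q]>
9. <C=4, E=∅, S={0↦7}, K=[addL(7) :: fun :: let q]>
10. <C=((λx. 7) (if0 (u * 0) then u else 7)), E={u↦1}, S={0↦7, 1↦11}, K=[let q]>
11. <C=(λx. 7), E={u↦1}, S={0↦7, 1↦11}, K=[arg :: let q]>
12. <C=(if0 (u * 0) then u else 7), E={u↦1}, S={0↦7, 1↦11}, K=[fun :: let q]>
13. <C=(u * 0), E={u↦1}, S={0↦7, 1↦11}, K=[if0 :: fun :: let q]>
14. <C=u, E={u↦1}, S={0↦7, 1↦11}, K=[mulR :: if0 :: fun :: let q]>
15. <C=0, E={u↦1}, S={0↦7, 1↦11}, K=[mulL(11) :: if0 :: fun :: let q]>
16. <C=u, E={u↦1}, S={0↦7, 1↦11}, K=[fun :: let q]>
17. <C=7, E={x↦2, u↦1}, S={0↦7, 1↦11, 2↦11}, K=[let q]>
18. <C=q, E={q↦3}, S={0↦7, 1↦11, 2↦11, 3↦7}, K=∅>
→ final value 7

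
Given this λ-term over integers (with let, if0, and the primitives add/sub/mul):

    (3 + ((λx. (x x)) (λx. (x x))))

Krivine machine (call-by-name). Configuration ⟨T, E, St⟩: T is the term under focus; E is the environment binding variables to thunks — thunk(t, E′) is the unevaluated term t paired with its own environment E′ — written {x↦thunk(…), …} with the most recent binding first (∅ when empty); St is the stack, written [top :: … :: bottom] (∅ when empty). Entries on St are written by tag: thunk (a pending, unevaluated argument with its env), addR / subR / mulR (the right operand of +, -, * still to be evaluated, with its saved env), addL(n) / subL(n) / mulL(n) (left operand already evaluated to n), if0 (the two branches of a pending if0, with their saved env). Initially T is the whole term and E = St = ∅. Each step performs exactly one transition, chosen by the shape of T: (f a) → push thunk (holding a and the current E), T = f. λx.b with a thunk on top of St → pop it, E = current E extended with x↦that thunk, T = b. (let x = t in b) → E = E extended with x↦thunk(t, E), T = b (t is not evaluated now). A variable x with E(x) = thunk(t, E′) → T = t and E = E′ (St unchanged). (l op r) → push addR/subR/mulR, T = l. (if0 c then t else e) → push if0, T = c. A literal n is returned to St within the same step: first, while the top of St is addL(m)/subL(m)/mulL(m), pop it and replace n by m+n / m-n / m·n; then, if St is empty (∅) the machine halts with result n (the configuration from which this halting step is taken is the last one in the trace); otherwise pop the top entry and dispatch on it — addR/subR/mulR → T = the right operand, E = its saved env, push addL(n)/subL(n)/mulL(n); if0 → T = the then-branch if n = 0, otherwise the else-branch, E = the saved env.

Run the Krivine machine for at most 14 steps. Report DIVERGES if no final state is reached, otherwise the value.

t=0: <T=(3 + ((λx. (x x)) (λx. (x x)))), E=∅, St=∅>
t=1: <T=3, E=∅, St=[addR]>
t=2: <T=((λx. (x x)) (λx. (x x))), E=∅, St=[addL(3)]>
t=3: <T=(λx. (x x)), E=∅, St=[thunk :: addL(3)]>
t=4: <T=(x x), E={x↦thunk((λx. (x x)), ∅)}, St=[addL(3)]>
t=5: <T=x, E={x↦thunk((λx. (x x)), ∅)}, St=[thunk :: addL(3)]>
t=6: <T=(λx. (x x)), E=∅, St=[thunk :: addL(3)]>
t=7: <T=(x x), E={x↦thunk(x, {x↦thunk((λx. (x x)), ∅)})}, St=[addL(3)]>
t=8: <T=x, E={x↦thunk(x, {x↦thunk((λx. (x x)), ∅)})}, St=[thunk :: addL(3)]>
t=9: <T=x, E={x↦thunk((λx. (x x)), ∅)}, St=[thunk :: addL(3)]>
t=10: <T=(λx. (x x)), E=∅, St=[thunk :: addL(3)]>
t=11: <T=(x x), E={x↦thunk(x, {x↦thunk(x, {x↦thunk((λx. (x x)), ∅)})})}, St=[addL(3)]>
t=12: <T=x, E={x↦thunk(x, {x↦thunk(x, {x↦thunk((λx. (x x)), ∅)})})}, St=[thunk :: addL(3)]>
t=13: <T=x, E={x↦thunk(x, {x↦thunk((λx. (x x)), ∅)})}, St=[thunk :: addL(3)]>
t=14: <T=x, E={x↦thunk((λx. (x x)), ∅)}, St=[thunk :: addL(3)]>
→ 14 transitions taken and the configuration is still not final: no result within 14 steps

Answer: DIVERGES (no final state within 14 steps)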